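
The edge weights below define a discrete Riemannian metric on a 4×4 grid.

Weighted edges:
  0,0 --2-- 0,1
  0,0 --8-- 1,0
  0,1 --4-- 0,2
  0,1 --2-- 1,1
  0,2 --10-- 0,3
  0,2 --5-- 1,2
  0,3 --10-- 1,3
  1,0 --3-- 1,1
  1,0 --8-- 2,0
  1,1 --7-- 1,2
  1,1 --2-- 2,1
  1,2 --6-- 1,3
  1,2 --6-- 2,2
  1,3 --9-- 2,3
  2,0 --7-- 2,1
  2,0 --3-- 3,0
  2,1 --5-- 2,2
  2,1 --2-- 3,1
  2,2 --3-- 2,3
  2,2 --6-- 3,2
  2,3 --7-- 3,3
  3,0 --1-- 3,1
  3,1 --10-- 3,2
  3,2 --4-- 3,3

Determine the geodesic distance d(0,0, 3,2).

Shortest path: 0,0 → 0,1 → 1,1 → 2,1 → 2,2 → 3,2, total weight = 17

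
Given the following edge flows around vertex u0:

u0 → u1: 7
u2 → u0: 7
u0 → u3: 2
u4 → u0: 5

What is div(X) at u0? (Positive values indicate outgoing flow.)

Divergence = sum of outgoing flows = 7 + (-7) + 2 + (-5) = -3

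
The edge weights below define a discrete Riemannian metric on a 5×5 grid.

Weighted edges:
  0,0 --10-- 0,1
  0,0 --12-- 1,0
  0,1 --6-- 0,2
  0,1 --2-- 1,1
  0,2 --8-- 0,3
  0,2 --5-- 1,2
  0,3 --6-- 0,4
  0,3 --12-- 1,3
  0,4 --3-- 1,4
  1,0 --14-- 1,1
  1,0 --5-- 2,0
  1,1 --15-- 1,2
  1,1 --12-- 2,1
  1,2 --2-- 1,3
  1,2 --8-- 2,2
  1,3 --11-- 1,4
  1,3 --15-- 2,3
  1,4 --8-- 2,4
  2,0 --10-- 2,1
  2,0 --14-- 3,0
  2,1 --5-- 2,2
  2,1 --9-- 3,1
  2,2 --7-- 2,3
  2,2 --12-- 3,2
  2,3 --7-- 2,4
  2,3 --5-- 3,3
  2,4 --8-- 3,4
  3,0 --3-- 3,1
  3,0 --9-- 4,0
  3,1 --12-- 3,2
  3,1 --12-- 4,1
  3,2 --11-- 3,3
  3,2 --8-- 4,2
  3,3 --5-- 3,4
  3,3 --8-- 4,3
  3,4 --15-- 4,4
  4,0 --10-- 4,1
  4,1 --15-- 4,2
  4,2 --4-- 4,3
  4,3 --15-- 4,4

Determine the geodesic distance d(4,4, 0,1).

Shortest path: 4,4 → 3,4 → 3,3 → 2,3 → 2,2 → 1,2 → 0,2 → 0,1, total weight = 51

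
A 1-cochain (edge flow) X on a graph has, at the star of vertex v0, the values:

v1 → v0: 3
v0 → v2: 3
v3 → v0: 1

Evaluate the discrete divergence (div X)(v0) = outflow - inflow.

Divergence = sum of outgoing flows = (-3) + 3 + (-1) = -1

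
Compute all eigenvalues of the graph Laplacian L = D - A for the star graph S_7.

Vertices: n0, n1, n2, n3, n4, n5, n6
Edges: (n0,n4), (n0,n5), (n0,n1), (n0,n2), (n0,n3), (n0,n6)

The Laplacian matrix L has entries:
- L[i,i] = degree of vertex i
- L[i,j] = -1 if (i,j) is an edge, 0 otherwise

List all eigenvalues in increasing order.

The star S_7 is the complete bipartite graph K_{1,6} (one hub of degree 6, 6 leaves of degree 1). The Laplacian spectrum of K_{p,q} is 0, p (multiplicity q−1), q (multiplicity p−1), p+q. With p = 1, q = 6: 0 once, 1 with multiplicity 5, and 7 once. (Check: trace L = sum of degrees = 12 = 5·1 + 7.)
Laplacian eigenvalues (increasing order): [0.0, 1.0, 1.0, 1.0, 1.0, 1.0, 7.0]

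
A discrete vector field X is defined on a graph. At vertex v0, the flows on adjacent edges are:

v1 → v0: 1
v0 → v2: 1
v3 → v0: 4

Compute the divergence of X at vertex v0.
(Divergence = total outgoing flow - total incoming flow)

Divergence = sum of outgoing flows = (-1) + 1 + (-4) = -4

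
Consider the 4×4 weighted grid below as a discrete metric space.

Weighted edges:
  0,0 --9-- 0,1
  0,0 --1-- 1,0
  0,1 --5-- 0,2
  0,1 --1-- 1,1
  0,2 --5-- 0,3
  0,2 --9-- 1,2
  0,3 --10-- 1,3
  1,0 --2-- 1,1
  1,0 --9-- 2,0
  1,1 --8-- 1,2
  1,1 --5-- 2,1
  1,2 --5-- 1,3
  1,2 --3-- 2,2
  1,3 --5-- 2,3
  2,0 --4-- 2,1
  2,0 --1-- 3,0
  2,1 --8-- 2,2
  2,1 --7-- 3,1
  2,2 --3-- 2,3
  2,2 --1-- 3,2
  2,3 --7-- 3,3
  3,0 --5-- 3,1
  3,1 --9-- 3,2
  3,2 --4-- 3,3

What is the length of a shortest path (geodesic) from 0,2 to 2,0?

Shortest path: 0,2 → 0,1 → 1,1 → 2,1 → 2,0, total weight = 15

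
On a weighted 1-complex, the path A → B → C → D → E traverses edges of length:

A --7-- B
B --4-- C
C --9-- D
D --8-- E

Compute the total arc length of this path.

Arc length = 7 + 4 + 9 + 8 = 28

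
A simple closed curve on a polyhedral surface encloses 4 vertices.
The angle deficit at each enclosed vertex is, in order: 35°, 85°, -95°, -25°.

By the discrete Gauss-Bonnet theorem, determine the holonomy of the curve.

Holonomy = total enclosed curvature = 35° + 85° + (-95°) + (-25°) = 0°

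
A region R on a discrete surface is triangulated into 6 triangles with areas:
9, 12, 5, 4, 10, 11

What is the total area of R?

9 + 12 + 5 + 4 + 10 + 11 = 51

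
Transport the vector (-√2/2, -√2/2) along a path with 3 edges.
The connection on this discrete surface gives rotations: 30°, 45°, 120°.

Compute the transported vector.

Total rotation: 30° + 45° + 120° = 195° ≡ -165° (mod 360°). Final vector: (0.5000, 0.8660)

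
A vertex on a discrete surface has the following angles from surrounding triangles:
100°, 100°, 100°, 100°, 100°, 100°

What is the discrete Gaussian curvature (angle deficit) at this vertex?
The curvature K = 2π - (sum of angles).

Sum of angles = 600°. K = 360° - 600° = -240°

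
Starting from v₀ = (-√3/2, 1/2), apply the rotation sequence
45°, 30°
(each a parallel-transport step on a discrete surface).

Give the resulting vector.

Total rotation: 45° + 30° = 75°. Final vector: (-0.7071, -0.7071)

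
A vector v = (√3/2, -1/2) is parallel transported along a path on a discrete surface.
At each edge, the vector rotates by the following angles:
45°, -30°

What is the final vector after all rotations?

Total rotation: 45° + (-30°) = 15°. Final vector: (0.9659, -0.2588)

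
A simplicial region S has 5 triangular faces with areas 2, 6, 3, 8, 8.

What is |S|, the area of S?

2 + 6 + 3 + 8 + 8 = 27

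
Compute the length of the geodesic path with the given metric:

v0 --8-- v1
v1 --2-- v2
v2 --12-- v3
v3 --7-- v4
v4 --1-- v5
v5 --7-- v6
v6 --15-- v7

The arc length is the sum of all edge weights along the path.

Arc length = 8 + 2 + 12 + 7 + 1 + 7 + 15 = 52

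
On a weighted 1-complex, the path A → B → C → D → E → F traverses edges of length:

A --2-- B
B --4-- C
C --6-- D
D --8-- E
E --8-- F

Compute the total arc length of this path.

Arc length = 2 + 4 + 6 + 8 + 8 = 28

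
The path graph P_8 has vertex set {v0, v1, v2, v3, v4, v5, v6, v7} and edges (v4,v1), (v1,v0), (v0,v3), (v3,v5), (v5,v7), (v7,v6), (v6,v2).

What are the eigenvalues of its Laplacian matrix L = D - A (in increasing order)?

The path graph P_n has Laplacian eigenvalues λ_k = 2 − 2cos(kπ/n), k = 0, 1, …, n−1. Here n = 8:
k=0: 2 − 2cos(0) = 0.0; k=1: 2 − 2cos(π/8) = 0.1522; k=2: 2 − 2cos(π/4) = 0.5858; k=3: 2 − 2cos(3π/8) = 1.2346; k=4: 2 − 2cos(π/2) = 2.0; k=5: 2 − 2cos(5π/8) = 2.7654; k=6: 2 − 2cos(3π/4) = 3.4142; k=7: 2 − 2cos(7π/8) = 3.8478.
Laplacian eigenvalues (increasing order): [0.0, 0.1522, 0.5858, 1.2346, 2.0, 2.7654, 3.4142, 3.8478]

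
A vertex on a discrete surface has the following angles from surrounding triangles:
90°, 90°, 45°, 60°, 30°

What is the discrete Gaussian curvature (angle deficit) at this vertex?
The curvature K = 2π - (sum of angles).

Sum of angles = 315°. K = 360° - 315° = 45°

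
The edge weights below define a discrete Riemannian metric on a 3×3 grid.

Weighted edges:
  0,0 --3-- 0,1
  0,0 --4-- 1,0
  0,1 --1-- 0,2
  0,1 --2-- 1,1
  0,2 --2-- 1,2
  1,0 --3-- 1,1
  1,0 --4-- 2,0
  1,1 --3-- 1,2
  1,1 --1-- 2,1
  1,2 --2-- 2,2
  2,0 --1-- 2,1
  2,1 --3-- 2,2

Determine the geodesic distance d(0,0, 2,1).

Shortest path: 0,0 → 0,1 → 1,1 → 2,1, total weight = 6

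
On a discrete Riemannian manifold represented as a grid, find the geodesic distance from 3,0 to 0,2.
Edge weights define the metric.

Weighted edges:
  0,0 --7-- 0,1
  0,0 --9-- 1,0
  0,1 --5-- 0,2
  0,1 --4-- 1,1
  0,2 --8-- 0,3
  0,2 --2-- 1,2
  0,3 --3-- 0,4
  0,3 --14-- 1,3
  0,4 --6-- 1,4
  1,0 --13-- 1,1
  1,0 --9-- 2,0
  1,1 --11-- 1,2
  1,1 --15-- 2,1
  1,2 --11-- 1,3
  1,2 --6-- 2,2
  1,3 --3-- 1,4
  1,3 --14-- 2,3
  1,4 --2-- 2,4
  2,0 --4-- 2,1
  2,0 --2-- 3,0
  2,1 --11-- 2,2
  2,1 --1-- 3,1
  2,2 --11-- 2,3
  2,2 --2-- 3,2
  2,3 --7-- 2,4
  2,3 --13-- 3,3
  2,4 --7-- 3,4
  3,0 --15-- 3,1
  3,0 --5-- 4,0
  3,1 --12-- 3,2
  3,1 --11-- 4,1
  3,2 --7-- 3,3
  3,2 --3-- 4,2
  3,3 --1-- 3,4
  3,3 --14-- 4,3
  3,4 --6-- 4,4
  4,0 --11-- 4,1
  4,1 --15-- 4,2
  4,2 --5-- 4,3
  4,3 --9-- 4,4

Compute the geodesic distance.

Shortest path: 3,0 → 2,0 → 2,1 → 2,2 → 1,2 → 0,2, total weight = 25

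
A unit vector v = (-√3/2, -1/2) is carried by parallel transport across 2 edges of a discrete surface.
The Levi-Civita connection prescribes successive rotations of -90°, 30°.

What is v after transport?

Total rotation: (-90°) + 30° = -60°. Final vector: (-0.8660, 0.5000)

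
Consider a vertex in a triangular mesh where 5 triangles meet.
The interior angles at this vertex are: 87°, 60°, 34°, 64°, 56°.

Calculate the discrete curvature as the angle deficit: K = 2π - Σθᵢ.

Sum of angles = 301°. K = 360° - 301° = 59° = 59π/180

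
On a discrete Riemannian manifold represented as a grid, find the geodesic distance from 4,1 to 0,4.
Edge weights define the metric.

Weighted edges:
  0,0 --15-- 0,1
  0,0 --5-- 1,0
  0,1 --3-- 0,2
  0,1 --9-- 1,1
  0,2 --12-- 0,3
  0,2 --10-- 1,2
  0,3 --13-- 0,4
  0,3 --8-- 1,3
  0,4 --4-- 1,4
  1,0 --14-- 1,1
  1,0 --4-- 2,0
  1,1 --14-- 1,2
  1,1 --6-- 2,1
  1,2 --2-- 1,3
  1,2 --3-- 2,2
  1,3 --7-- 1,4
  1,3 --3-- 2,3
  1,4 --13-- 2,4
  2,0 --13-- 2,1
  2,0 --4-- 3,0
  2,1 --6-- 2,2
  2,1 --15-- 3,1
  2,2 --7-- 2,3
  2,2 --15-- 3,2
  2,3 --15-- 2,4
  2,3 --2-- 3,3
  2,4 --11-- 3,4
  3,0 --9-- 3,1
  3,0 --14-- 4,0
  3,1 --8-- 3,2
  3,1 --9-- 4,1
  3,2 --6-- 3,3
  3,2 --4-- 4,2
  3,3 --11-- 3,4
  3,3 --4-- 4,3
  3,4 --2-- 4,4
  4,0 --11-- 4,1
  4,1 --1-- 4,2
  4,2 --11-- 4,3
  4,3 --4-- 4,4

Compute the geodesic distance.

Shortest path: 4,1 → 4,2 → 3,2 → 3,3 → 2,3 → 1,3 → 1,4 → 0,4, total weight = 27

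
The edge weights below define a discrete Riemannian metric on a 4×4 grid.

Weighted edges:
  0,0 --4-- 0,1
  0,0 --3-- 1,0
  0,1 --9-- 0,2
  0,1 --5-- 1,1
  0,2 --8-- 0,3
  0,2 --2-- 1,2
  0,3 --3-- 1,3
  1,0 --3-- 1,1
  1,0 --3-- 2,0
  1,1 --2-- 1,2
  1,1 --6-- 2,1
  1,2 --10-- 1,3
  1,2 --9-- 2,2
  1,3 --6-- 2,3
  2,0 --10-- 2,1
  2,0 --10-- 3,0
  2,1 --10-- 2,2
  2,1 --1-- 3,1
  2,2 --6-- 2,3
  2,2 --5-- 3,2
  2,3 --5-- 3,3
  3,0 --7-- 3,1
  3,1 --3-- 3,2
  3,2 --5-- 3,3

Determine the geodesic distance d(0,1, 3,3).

Shortest path: 0,1 → 1,1 → 2,1 → 3,1 → 3,2 → 3,3, total weight = 20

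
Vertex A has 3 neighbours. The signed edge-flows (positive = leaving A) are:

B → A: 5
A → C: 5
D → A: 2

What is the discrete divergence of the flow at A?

Divergence = sum of outgoing flows = (-5) + 5 + (-2) = -2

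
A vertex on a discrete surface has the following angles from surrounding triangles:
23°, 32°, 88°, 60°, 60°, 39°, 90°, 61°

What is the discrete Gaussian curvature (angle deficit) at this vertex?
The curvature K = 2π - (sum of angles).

Sum of angles = 453°. K = 360° - 453° = -93° = -31π/60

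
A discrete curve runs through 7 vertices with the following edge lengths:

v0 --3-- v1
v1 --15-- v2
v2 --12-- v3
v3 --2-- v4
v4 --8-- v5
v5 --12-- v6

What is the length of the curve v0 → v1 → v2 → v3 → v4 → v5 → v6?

Arc length = 3 + 15 + 12 + 2 + 8 + 12 = 52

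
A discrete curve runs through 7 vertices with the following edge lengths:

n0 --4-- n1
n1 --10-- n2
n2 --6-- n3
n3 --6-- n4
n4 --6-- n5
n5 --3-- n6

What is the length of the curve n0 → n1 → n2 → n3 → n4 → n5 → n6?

Arc length = 4 + 10 + 6 + 6 + 6 + 3 = 35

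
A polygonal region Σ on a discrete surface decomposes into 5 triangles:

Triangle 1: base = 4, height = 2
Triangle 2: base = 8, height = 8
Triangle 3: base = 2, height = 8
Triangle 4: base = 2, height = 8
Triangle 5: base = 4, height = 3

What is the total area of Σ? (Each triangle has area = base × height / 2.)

(1/2)×4×2 + (1/2)×8×8 + (1/2)×2×8 + (1/2)×2×8 + (1/2)×4×3 = 58.0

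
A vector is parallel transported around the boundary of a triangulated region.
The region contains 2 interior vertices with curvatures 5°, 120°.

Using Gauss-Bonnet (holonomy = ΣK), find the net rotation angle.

Holonomy = total enclosed curvature = 5° + 120° = 125°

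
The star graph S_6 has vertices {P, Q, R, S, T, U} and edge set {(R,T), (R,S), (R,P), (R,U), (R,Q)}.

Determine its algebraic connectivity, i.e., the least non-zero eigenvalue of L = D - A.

The star S_6 is the complete bipartite graph K_{1,5} (one hub of degree 5, 5 leaves of degree 1). The Laplacian spectrum of K_{p,q} is 0, p (multiplicity q−1), q (multiplicity p−1), p+q. With p = 1, q = 5: 0 once, 1 with multiplicity 4, and 6 once. (Check: trace L = sum of degrees = 10 = 4·1 + 6.)
Laplacian eigenvalues: [0.0, 1.0, 1.0, 1.0, 1.0, 6.0]. Algebraic connectivity (smallest non-zero eigenvalue) = 1.0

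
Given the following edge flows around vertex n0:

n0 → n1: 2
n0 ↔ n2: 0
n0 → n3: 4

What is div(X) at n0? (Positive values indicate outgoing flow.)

Divergence = sum of outgoing flows = 2 + 0 + 4 = 6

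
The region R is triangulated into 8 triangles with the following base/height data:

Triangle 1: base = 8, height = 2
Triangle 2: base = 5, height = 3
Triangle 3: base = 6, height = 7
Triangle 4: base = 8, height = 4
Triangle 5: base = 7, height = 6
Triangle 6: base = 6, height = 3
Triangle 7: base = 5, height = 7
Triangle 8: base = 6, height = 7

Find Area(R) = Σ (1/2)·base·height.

(1/2)×8×2 + (1/2)×5×3 + (1/2)×6×7 + (1/2)×8×4 + (1/2)×7×6 + (1/2)×6×3 + (1/2)×5×7 + (1/2)×6×7 = 121.0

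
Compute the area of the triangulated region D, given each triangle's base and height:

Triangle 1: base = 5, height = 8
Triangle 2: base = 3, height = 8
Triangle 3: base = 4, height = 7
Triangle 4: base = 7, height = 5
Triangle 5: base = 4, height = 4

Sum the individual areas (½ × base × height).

(1/2)×5×8 + (1/2)×3×8 + (1/2)×4×7 + (1/2)×7×5 + (1/2)×4×4 = 71.5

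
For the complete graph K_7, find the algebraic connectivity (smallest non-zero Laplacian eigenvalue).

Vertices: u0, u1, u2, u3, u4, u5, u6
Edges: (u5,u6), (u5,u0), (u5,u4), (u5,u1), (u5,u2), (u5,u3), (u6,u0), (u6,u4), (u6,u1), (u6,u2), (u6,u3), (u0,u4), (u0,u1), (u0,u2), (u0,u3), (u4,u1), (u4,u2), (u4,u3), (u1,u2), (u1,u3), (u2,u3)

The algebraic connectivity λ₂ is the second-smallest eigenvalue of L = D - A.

For the complete graph K_n, L = nI − J (J = all-ones matrix). J has eigenvalues n (once, eigenvector 𝟙) and 0 (multiplicity n−1), so L has eigenvalues 0 (once) and n (multiplicity n−1). Here n = 7: eigenvalue 0 once and 7 with multiplicity 6.
Laplacian eigenvalues: [0.0, 7.0, 7.0, 7.0, 7.0, 7.0, 7.0]. Algebraic connectivity (smallest non-zero eigenvalue) = 7.0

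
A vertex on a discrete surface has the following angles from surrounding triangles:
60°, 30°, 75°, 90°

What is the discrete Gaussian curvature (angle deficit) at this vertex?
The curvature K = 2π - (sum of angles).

Sum of angles = 255°. K = 360° - 255° = 105°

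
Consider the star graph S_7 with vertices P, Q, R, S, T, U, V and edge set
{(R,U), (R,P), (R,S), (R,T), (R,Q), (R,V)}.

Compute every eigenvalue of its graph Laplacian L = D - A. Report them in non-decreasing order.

The star S_7 is the complete bipartite graph K_{1,6} (one hub of degree 6, 6 leaves of degree 1). The Laplacian spectrum of K_{p,q} is 0, p (multiplicity q−1), q (multiplicity p−1), p+q. With p = 1, q = 6: 0 once, 1 with multiplicity 5, and 7 once. (Check: trace L = sum of degrees = 12 = 5·1 + 7.)
Laplacian eigenvalues (increasing order): [0.0, 1.0, 1.0, 1.0, 1.0, 1.0, 7.0]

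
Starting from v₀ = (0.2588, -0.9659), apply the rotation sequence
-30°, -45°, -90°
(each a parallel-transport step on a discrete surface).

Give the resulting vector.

Total rotation: (-30°) + (-45°) + (-90°) = -165°. Final vector: (-0.5000, 0.8660)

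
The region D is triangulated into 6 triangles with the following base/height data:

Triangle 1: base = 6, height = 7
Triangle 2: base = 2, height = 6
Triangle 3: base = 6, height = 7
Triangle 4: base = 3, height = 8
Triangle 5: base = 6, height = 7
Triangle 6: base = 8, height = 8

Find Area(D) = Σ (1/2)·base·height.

(1/2)×6×7 + (1/2)×2×6 + (1/2)×6×7 + (1/2)×3×8 + (1/2)×6×7 + (1/2)×8×8 = 113.0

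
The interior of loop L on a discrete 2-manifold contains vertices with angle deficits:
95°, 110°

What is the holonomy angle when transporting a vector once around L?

Holonomy = total enclosed curvature = 95° + 110° = 205°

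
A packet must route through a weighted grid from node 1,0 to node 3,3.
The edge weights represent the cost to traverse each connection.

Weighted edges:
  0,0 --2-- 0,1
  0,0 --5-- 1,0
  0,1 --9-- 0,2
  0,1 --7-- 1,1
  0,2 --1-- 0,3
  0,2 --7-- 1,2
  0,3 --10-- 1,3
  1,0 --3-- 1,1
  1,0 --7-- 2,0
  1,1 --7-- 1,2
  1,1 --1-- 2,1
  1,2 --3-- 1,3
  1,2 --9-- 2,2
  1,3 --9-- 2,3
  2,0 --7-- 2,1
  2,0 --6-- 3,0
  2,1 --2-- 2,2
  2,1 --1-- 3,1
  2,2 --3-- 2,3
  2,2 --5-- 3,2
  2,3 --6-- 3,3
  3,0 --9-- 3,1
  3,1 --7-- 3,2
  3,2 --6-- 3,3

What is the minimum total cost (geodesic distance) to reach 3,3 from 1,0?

Shortest path: 1,0 → 1,1 → 2,1 → 2,2 → 2,3 → 3,3, total weight = 15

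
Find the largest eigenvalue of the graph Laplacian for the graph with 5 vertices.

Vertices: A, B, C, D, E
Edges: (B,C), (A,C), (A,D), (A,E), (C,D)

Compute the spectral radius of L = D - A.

Degrees: deg(A) = 3, deg(B) = 1, deg(C) = 3, deg(D) = 2, deg(E) = 1.
L = D − A with rows/columns ordered (A, B, C, D, E):
  [ 3,  0, -1, -1, -1]
  [ 0,  1, -1,  0,  0]
  [-1, -1,  3, -1,  0]
  [-1,  0, -1,  2,  0]
  [-1,  0,  0,  0,  1]
Characteristic polynomial: det(λI − L) = λ(λ² − 5λ + 3)(λ² − 5λ + 5).
Roots: λ = 0; (λ² − 5λ + 3) = 0 ⇒ λ = (5 ± √13)/2 ≈ 0.6972, 4.3028; (λ² − 5λ + 5) = 0 ⇒ λ = (5 ± √5)/2 ≈ 1.382, 3.618.
(Check: the roots sum (with multiplicity) to 10, matching trace L = Σdeg = 2·5 = 10.)
Laplacian eigenvalues: [0.0, 0.6972, 1.382, 3.618, 4.3028]. Largest eigenvalue (spectral radius) = 4.3028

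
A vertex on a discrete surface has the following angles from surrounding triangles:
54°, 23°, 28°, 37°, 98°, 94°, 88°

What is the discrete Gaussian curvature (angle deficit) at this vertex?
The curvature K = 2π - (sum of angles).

Sum of angles = 422°. K = 360° - 422° = -62° = -31π/90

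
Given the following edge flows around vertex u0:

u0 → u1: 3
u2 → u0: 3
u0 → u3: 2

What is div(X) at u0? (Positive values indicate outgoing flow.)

Divergence = sum of outgoing flows = 3 + (-3) + 2 = 2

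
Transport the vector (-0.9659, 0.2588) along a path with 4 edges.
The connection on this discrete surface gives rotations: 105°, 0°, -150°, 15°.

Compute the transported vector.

Total rotation: 105° + 0° + (-150°) + 15° = -30°. Final vector: (-0.7071, 0.7071)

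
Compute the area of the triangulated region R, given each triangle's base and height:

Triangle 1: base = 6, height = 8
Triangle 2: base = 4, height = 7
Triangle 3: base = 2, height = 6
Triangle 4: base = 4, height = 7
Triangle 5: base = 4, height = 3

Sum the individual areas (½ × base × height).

(1/2)×6×8 + (1/2)×4×7 + (1/2)×2×6 + (1/2)×4×7 + (1/2)×4×3 = 64.0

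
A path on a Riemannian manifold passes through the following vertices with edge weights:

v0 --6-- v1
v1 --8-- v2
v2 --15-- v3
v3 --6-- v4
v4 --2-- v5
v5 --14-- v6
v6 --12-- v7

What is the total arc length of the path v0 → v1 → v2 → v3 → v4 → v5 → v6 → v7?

Arc length = 6 + 8 + 15 + 6 + 2 + 14 + 12 = 63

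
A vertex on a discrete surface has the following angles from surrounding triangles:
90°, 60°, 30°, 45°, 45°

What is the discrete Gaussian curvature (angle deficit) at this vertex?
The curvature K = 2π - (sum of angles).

Sum of angles = 270°. K = 360° - 270° = 90° = π/2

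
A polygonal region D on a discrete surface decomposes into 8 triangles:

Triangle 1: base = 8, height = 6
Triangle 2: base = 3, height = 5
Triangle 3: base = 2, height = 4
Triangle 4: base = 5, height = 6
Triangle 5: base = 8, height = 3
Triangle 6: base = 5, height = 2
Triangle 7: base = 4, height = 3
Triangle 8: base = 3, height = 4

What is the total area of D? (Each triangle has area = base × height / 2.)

(1/2)×8×6 + (1/2)×3×5 + (1/2)×2×4 + (1/2)×5×6 + (1/2)×8×3 + (1/2)×5×2 + (1/2)×4×3 + (1/2)×3×4 = 79.5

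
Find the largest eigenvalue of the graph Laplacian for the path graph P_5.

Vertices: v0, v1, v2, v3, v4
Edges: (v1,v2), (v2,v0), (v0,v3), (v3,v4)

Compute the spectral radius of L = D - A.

The path graph P_n has Laplacian eigenvalues λ_k = 2 − 2cos(kπ/n), k = 0, 1, …, n−1. Here n = 5:
k=0: 2 − 2cos(0) = 0.0; k=1: 2 − 2cos(π/5) = 0.382; k=2: 2 − 2cos(2π/5) = 1.382; k=3: 2 − 2cos(3π/5) = 2.618; k=4: 2 − 2cos(4π/5) = 3.618.
Laplacian eigenvalues: [0.0, 0.382, 1.382, 2.618, 3.618]. Largest eigenvalue (spectral radius) = 3.618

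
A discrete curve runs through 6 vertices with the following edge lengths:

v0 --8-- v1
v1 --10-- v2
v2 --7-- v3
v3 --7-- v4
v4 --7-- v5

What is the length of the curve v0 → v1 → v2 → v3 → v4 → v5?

Arc length = 8 + 10 + 7 + 7 + 7 = 39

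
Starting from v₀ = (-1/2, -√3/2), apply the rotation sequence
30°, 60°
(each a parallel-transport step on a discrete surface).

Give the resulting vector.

Total rotation: 30° + 60° = 90°. Final vector: (0.8660, -0.5000)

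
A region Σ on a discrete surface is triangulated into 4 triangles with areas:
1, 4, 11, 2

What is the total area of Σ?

1 + 4 + 11 + 2 = 18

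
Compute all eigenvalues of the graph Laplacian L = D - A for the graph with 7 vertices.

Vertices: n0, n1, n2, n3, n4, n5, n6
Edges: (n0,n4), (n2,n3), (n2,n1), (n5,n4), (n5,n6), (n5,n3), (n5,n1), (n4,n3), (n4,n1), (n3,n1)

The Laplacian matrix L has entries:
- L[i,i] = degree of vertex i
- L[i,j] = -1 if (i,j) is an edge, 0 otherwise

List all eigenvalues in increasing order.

Degrees: deg(n0) = 1, deg(n1) = 4, deg(n2) = 2, deg(n3) = 4, deg(n4) = 4, deg(n5) = 4, deg(n6) = 1.
L = D − A with rows/columns ordered (n0, n1, n2, n3, n4, n5, n6):
  [ 1,  0,  0,  0, -1,  0,  0]
  [ 0,  4, -1, -1, -1, -1,  0]
  [ 0, -1,  2, -1,  0,  0,  0]
  [ 0, -1, -1,  4, -1, -1,  0]
  [-1, -1,  0, -1,  4, -1,  0]
  [ 0, -1,  0, -1, -1,  4, -1]
  [ 0,  0,  0,  0,  0, -1,  1]
Characteristic polynomial: det(λI − L) = λ(λ² − 6λ + 4)(λ − 1)(λ² − 8λ + 14)(λ − 5).
Roots: λ = 0; (λ² − 6λ + 4) = 0 ⇒ λ = 3 ± √5 ≈ 0.7639, 5.2361; (λ − 1) = 0 ⇒ λ = 1; (λ² − 8λ + 14) = 0 ⇒ λ = 4 ± √2 ≈ 2.5858, 5.4142; (λ − 5) = 0 ⇒ λ = 5.
(Check: the roots sum (with multiplicity) to 20, matching trace L = Σdeg = 2·10 = 20.)
Laplacian eigenvalues (increasing order): [0.0, 0.7639, 1.0, 2.5858, 5.0, 5.2361, 5.4142]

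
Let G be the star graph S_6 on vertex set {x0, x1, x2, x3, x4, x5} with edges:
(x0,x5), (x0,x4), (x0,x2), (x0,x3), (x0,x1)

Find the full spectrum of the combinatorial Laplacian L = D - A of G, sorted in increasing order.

The star S_6 is the complete bipartite graph K_{1,5} (one hub of degree 5, 5 leaves of degree 1). The Laplacian spectrum of K_{p,q} is 0, p (multiplicity q−1), q (multiplicity p−1), p+q. With p = 1, q = 5: 0 once, 1 with multiplicity 4, and 6 once. (Check: trace L = sum of degrees = 10 = 4·1 + 6.)
Laplacian eigenvalues (increasing order): [0.0, 1.0, 1.0, 1.0, 1.0, 6.0]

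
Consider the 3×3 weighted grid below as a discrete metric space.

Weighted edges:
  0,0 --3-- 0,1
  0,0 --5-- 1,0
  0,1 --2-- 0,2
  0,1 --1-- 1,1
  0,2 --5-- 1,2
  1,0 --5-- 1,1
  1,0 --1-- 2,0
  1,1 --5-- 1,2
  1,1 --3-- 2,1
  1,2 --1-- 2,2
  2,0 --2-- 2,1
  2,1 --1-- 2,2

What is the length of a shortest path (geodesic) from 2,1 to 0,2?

Shortest path: 2,1 → 1,1 → 0,1 → 0,2, total weight = 6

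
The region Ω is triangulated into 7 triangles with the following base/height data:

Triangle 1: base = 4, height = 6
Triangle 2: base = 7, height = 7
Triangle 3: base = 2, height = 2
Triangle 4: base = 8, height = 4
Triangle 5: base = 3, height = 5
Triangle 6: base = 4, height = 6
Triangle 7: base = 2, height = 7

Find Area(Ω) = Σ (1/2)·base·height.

(1/2)×4×6 + (1/2)×7×7 + (1/2)×2×2 + (1/2)×8×4 + (1/2)×3×5 + (1/2)×4×6 + (1/2)×2×7 = 81.0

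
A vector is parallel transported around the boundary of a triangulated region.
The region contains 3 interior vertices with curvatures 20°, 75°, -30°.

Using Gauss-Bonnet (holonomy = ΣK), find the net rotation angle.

Holonomy = total enclosed curvature = 20° + 75° + (-30°) = 65°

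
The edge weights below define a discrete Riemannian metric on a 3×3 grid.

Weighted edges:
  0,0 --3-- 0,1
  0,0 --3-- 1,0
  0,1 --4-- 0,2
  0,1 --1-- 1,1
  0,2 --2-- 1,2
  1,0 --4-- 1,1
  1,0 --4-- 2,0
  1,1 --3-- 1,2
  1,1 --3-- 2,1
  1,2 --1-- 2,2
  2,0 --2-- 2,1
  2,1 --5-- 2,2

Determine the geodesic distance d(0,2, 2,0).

Shortest path: 0,2 → 1,2 → 2,2 → 2,1 → 2,0, total weight = 10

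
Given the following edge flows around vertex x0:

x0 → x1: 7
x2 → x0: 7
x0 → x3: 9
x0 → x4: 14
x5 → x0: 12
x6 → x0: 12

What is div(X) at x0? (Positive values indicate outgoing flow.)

Divergence = sum of outgoing flows = 7 + (-7) + 9 + 14 + (-12) + (-12) = -1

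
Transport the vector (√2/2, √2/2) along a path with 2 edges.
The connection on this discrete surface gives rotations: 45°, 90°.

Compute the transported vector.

Total rotation: 45° + 90° = 135°. Final vector: (-1, 0)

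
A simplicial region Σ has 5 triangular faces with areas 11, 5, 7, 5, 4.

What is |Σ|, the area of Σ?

11 + 5 + 7 + 5 + 4 = 32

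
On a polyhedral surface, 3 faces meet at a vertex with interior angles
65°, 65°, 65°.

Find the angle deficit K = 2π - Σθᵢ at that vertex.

Sum of angles = 195°. K = 360° - 195° = 165° = 11π/12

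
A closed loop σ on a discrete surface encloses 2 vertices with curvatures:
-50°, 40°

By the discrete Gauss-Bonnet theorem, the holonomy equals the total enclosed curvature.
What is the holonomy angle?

Holonomy = total enclosed curvature = (-50°) + 40° = -10°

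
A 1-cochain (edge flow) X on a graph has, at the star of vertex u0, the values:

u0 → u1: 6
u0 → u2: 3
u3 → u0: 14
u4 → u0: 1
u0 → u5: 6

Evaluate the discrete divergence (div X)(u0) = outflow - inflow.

Divergence = sum of outgoing flows = 6 + 3 + (-14) + (-1) + 6 = 0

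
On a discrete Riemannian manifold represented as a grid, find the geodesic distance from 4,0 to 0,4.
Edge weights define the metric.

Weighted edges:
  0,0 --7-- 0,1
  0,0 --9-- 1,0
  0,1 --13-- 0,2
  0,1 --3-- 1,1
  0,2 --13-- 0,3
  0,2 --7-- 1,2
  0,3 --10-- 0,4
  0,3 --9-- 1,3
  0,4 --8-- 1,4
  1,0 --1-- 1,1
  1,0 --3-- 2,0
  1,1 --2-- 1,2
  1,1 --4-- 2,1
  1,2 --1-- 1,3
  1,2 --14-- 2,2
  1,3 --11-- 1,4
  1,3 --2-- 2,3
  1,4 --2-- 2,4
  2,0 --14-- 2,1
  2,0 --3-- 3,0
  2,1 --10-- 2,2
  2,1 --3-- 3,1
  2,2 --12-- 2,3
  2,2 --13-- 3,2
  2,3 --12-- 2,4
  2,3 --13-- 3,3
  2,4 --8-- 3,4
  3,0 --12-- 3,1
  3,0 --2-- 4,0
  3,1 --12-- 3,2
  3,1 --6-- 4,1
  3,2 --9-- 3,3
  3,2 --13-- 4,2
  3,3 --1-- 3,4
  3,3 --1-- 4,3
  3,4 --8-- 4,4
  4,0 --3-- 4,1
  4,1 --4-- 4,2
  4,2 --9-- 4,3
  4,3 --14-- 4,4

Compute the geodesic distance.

Shortest path: 4,0 → 3,0 → 2,0 → 1,0 → 1,1 → 1,2 → 1,3 → 0,3 → 0,4, total weight = 31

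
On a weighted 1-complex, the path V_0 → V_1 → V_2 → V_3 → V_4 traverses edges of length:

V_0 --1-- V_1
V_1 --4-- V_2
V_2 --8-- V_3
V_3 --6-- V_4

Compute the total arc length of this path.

Arc length = 1 + 4 + 8 + 6 = 19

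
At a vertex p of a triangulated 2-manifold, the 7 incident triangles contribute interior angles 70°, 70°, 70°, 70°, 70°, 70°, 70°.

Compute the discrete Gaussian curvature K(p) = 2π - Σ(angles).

Sum of angles = 490°. K = 360° - 490° = -130°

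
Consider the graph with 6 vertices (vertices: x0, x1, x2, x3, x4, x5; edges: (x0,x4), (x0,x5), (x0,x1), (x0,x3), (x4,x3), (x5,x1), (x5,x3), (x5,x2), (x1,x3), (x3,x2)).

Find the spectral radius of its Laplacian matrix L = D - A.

Degrees: deg(x0) = 4, deg(x1) = 3, deg(x2) = 2, deg(x3) = 5, deg(x4) = 2, deg(x5) = 4.
L = D − A with rows/columns ordered (x0, x1, x2, x3, x4, x5):
  [ 4, -1,  0, -1, -1, -1]
  [-1,  3,  0, -1,  0, -1]
  [ 0,  0,  2, -1,  0, -1]
  [-1, -1, -1,  5, -1, -1]
  [-1,  0,  0, -1,  2,  0]
  [-1, -1, -1, -1,  0,  4]
Characteristic polynomial: det(λI − L) = λ(λ² − 7λ + 9)(λ² − 7λ + 11)(λ − 6).
Roots: λ = 0; (λ² − 7λ + 9) = 0 ⇒ λ = (7 ± √13)/2 ≈ 1.6972, 5.3028; (λ² − 7λ + 11) = 0 ⇒ λ = (7 ± √5)/2 ≈ 2.382, 4.618; (λ − 6) = 0 ⇒ λ = 6.
(Check: the roots sum (with multiplicity) to 20, matching trace L = Σdeg = 2·10 = 20.)
Laplacian eigenvalues: [0.0, 1.6972, 2.382, 4.618, 5.3028, 6.0]. Largest eigenvalue (spectral radius) = 6.0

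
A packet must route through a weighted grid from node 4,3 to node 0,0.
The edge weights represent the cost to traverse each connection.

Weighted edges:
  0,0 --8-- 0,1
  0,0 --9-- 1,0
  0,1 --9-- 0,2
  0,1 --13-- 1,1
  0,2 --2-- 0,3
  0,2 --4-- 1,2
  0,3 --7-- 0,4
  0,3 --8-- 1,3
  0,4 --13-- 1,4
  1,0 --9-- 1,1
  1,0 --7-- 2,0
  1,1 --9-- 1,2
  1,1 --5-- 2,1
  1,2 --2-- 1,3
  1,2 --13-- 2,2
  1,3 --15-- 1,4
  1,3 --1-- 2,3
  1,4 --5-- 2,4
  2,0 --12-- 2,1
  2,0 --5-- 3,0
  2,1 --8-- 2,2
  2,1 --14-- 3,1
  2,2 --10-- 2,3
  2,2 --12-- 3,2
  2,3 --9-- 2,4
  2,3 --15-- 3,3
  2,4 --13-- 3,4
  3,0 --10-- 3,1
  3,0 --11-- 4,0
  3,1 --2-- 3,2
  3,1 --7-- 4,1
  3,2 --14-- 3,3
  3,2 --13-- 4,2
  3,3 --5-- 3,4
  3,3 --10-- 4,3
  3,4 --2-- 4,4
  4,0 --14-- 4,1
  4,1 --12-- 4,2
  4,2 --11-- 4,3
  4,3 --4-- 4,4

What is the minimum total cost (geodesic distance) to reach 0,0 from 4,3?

Shortest path: 4,3 → 3,3 → 2,3 → 1,3 → 1,2 → 0,2 → 0,1 → 0,0, total weight = 49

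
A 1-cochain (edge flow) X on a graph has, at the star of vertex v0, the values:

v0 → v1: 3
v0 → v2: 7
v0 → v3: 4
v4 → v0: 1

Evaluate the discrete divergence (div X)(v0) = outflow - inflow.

Divergence = sum of outgoing flows = 3 + 7 + 4 + (-1) = 13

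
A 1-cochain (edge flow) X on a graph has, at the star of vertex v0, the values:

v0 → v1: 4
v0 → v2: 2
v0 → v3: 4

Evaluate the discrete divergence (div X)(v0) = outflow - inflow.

Divergence = sum of outgoing flows = 4 + 2 + 4 = 10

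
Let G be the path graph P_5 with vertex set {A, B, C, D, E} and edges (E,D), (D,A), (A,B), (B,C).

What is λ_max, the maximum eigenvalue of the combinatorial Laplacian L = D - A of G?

The path graph P_n has Laplacian eigenvalues λ_k = 2 − 2cos(kπ/n), k = 0, 1, …, n−1. Here n = 5:
k=0: 2 − 2cos(0) = 0.0; k=1: 2 − 2cos(π/5) = 0.382; k=2: 2 − 2cos(2π/5) = 1.382; k=3: 2 − 2cos(3π/5) = 2.618; k=4: 2 − 2cos(4π/5) = 3.618.
Laplacian eigenvalues: [0.0, 0.382, 1.382, 2.618, 3.618]. Largest eigenvalue (spectral radius) = 3.618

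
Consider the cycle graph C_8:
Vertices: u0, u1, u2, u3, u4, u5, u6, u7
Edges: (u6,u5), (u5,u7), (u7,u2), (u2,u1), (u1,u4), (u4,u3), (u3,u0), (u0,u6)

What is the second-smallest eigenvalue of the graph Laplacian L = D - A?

The cycle graph C_n has Laplacian eigenvalues λ_k = 2 − 2cos(2πk/n), k = 0, 1, …, n−1. Here n = 8:
k=0: 2 − 2cos(0) = 0.0; k=1: 2 − 2cos(π/4) = 0.5858; k=2: 2 − 2cos(π/2) = 2.0; k=3: 2 − 2cos(3π/4) = 3.4142; k=4: 2 − 2cos(π) = 4.0; k=5: 2 − 2cos(5π/4) = 3.4142; k=6: 2 − 2cos(3π/2) = 2.0; k=7: 2 − 2cos(7π/4) = 0.5858.
Laplacian eigenvalues: [0.0, 0.5858, 0.5858, 2.0, 2.0, 3.4142, 3.4142, 4.0]. Algebraic connectivity (smallest non-zero eigenvalue) = 0.5858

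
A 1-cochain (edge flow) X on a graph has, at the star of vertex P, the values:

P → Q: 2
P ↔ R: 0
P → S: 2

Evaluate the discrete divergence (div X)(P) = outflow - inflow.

Divergence = sum of outgoing flows = 2 + 0 + 2 = 4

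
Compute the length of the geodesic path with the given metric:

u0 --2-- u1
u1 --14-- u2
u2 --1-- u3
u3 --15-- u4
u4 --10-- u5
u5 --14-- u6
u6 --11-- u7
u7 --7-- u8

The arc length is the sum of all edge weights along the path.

Arc length = 2 + 14 + 1 + 15 + 10 + 14 + 11 + 7 = 74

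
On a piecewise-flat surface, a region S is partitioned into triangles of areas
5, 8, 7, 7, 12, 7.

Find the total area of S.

5 + 8 + 7 + 7 + 12 + 7 = 46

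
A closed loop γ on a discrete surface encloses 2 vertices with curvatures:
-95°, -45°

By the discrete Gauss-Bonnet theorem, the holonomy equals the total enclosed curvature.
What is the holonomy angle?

Holonomy = total enclosed curvature = (-95°) + (-45°) = -140°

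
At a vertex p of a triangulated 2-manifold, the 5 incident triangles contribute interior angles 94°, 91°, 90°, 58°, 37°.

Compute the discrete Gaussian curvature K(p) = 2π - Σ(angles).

Sum of angles = 370°. K = 360° - 370° = -10° = -π/18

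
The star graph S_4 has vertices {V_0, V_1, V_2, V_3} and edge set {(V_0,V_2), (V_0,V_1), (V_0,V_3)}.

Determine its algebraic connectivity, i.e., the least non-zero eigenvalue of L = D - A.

The star S_4 is the complete bipartite graph K_{1,3} (one hub of degree 3, 3 leaves of degree 1). The Laplacian spectrum of K_{p,q} is 0, p (multiplicity q−1), q (multiplicity p−1), p+q. With p = 1, q = 3: 0 once, 1 with multiplicity 2, and 4 once. (Check: trace L = sum of degrees = 6 = 2·1 + 4.)
Laplacian eigenvalues: [0.0, 1.0, 1.0, 4.0]. Algebraic connectivity (smallest non-zero eigenvalue) = 1.0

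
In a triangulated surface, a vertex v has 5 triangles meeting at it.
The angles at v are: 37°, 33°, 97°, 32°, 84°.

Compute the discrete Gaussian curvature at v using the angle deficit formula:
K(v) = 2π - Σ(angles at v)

Sum of angles = 283°. K = 360° - 283° = 77° = 77π/180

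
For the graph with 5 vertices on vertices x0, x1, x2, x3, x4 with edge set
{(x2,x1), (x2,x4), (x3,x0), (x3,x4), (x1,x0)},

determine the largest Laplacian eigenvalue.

Degrees: deg(x0) = 2, deg(x1) = 2, deg(x2) = 2, deg(x3) = 2, deg(x4) = 2.
L = D − A with rows/columns ordered (x0, x1, x2, x3, x4):
  [ 2, -1,  0, -1,  0]
  [-1,  2, -1,  0,  0]
  [ 0, -1,  2,  0, -1]
  [-1,  0,  0,  2, -1]
  [ 0,  0, -1, -1,  2]
Characteristic polynomial: det(λI − L) = λ(λ² − 5λ + 5)².
Roots: λ = 0; (λ² − 5λ + 5) = 0 ⇒ λ = (5 ± √5)/2 ≈ 1.382, 3.618 (multiplicity 2).
(Check: the roots sum (with multiplicity) to 10, matching trace L = Σdeg = 2·5 = 10.)
Laplacian eigenvalues: [0.0, 1.382, 1.382, 3.618, 3.618]. Largest eigenvalue (spectral radius) = 3.618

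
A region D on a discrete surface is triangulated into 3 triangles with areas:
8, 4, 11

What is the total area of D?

8 + 4 + 11 = 23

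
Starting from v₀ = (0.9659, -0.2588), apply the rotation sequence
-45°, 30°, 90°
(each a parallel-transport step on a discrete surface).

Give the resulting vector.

Total rotation: (-45°) + 30° + 90° = 75°. Final vector: (0.5000, 0.8660)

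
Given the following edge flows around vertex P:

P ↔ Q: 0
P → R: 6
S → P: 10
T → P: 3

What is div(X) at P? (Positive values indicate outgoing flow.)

Divergence = sum of outgoing flows = 0 + 6 + (-10) + (-3) = -7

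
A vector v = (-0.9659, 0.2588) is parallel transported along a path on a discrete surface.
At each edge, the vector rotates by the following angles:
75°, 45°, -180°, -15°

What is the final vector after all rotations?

Total rotation: 75° + 45° + (-180°) + (-15°) = -75°. Final vector: (0, 1)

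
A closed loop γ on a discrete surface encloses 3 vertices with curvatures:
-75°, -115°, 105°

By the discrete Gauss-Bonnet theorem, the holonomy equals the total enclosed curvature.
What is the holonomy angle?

Holonomy = total enclosed curvature = (-75°) + (-115°) + 105° = -85°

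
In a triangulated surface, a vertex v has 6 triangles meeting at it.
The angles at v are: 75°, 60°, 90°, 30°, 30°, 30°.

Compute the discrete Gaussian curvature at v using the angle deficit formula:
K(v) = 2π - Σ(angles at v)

Sum of angles = 315°. K = 360° - 315° = 45° = π/4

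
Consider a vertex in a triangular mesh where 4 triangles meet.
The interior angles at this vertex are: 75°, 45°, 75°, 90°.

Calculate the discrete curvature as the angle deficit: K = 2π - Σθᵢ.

Sum of angles = 285°. K = 360° - 285° = 75°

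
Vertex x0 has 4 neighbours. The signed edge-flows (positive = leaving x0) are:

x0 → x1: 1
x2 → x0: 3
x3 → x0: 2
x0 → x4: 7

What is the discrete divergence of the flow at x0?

Divergence = sum of outgoing flows = 1 + (-3) + (-2) + 7 = 3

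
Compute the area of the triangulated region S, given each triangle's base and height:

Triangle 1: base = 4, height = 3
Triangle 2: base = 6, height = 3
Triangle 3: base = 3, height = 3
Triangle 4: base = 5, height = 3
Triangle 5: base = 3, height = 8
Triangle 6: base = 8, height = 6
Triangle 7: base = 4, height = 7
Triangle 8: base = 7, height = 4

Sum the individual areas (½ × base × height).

(1/2)×4×3 + (1/2)×6×3 + (1/2)×3×3 + (1/2)×5×3 + (1/2)×3×8 + (1/2)×8×6 + (1/2)×4×7 + (1/2)×7×4 = 91.0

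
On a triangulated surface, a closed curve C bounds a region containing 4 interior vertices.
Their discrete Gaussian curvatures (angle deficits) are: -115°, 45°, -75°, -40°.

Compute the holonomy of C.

Holonomy = total enclosed curvature = (-115°) + 45° + (-75°) + (-40°) = -185°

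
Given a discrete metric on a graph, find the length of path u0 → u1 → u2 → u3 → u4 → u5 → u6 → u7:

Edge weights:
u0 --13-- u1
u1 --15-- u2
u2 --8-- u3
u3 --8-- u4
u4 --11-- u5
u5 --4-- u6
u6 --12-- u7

Arc length = 13 + 15 + 8 + 8 + 11 + 4 + 12 = 71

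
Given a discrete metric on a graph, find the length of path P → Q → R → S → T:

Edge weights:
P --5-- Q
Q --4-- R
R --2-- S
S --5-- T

Arc length = 5 + 4 + 2 + 5 = 16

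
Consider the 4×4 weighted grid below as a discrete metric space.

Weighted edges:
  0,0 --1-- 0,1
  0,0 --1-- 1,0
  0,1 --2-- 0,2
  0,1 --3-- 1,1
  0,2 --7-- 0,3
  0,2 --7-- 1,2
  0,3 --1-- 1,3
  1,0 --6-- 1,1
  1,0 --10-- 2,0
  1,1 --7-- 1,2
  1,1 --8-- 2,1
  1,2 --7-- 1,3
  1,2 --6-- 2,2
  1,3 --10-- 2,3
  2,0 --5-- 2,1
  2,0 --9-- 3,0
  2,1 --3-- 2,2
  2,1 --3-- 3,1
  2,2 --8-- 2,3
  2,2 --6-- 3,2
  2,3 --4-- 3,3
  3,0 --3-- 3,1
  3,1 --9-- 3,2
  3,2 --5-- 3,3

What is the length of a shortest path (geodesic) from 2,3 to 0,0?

Shortest path: 2,3 → 1,3 → 0,3 → 0,2 → 0,1 → 0,0, total weight = 21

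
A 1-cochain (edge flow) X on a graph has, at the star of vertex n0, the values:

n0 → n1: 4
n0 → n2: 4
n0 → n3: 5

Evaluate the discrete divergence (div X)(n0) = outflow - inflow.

Divergence = sum of outgoing flows = 4 + 4 + 5 = 13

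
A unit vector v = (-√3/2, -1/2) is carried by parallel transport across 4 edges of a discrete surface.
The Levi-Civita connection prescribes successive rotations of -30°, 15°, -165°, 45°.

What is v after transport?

Total rotation: (-30°) + 15° + (-165°) + 45° = -135°. Final vector: (0.2588, 0.9659)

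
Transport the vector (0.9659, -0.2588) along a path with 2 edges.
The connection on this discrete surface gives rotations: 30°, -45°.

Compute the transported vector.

Total rotation: 30° + (-45°) = -15°. Final vector: (0.8660, -0.5000)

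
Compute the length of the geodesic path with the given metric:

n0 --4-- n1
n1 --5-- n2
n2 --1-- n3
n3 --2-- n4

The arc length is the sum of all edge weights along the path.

Arc length = 4 + 5 + 1 + 2 = 12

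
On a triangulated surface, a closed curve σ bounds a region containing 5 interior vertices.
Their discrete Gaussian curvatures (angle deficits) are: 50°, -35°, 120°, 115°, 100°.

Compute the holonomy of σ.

Holonomy = total enclosed curvature = 50° + (-35°) + 120° + 115° + 100° = 350°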